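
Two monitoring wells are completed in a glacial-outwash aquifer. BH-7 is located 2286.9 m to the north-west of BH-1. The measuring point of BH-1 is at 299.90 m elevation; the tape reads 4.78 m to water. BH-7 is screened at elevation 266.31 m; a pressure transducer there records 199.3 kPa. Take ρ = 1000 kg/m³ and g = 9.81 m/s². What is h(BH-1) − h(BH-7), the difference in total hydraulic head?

Total head at BH-1: h = 299.90 − 4.78 = 295.12 m.
Pressure head at BH-7: ψ = P/(ρg) = 199.3×1000 / (1000 × 9.81) = 20.32 m.
Total head at BH-7: h = z + ψ = 266.31 + 20.32 = 286.63 m.
Head difference: h(BH-1) − h(BH-7) = 295.12 − 286.63 = 8.49 m.

Δh ≈ 8.49 m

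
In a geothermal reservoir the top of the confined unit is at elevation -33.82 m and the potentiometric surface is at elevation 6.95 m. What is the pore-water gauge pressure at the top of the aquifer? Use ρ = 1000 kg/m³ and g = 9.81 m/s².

Pressure head at the aquifer top: ψ = h − z = 6.95 − (-33.82) = 40.77 m.
P = ρgψ = 1000 × 9.81 × 40.77 = 399954 Pa ≈ 400 kPa.

P ≈ 400 kPa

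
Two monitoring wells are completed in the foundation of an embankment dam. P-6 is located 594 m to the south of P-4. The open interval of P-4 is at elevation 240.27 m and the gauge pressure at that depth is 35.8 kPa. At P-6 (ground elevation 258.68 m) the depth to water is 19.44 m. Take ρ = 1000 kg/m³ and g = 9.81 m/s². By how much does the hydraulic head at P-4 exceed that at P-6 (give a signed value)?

Δh ≈ 4.68 m

Pressure head at P-4: ψ = P/(ρg) = 35.8×1000 / (1000 × 9.81) = 3.65 m.
Total head at P-4: h = z + ψ = 240.27 + 3.65 = 243.92 m.
Total head at P-6: h = 258.68 − 19.44 = 239.24 m.
Head difference: h(P-4) − h(P-6) = 243.92 − 239.24 = 4.68 m.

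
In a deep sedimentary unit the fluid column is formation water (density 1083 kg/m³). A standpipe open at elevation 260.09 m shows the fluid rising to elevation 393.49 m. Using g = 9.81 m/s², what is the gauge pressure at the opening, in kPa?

P ≈ 1420 kPa

Pressure head ψ = h − z = 393.49 − 260.09 = 133.40 m.
P = ρgψ = 1083 × 9.81 × 133.40 = 1417272 Pa ≈ 1420 kPa.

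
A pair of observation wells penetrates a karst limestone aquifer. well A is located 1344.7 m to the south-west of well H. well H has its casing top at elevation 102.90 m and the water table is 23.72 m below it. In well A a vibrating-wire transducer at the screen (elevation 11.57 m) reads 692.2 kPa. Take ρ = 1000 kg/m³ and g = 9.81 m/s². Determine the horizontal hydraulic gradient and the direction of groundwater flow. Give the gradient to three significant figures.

Total head at well H: h = 102.90 − 23.72 = 79.18 m.
Pressure head at well A: ψ = P/(ρg) = 692.2×1000 / (1000 × 9.81) = 70.56 m.
Total head at well A: h = z + ψ = 11.57 + 70.56 = 82.13 m.
Head difference: h(well H) − h(well A) = 79.18 − 82.13 = -2.95 m.
Hydraulic gradient: i = |Δh| / L = 2.95 / 1344.7 = 0.00219.
Flow is from higher to lower head: from well A toward well H, i.e. toward the north-east.

i ≈ 0.00219; groundwater flows toward the north-east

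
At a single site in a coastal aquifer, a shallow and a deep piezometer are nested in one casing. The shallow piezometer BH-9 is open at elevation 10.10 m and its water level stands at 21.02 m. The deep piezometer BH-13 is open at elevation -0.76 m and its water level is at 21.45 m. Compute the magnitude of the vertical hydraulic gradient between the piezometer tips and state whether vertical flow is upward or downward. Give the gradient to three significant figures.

Total head at BH-9: h = 21.02 m (water level in the standpipe).
Total head at BH-13: h = 21.45 m.
Δh = h(BH-9) − h(BH-13) = 21.02 − 21.45 = -0.43 m.
Vertical separation Δz = 10.10 − (-0.76) = 10.86 m.
|i_v| = |Δh| / Δz = 0.43 / 10.86 = 0.0396.
Head is higher in the deep piezometer, so vertical flow is upward (discharge condition).

|i_v| ≈ 0.0396; vertical flow is upward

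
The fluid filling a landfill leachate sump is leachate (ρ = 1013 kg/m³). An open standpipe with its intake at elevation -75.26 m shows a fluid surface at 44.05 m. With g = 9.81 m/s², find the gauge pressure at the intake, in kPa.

P ≈ 1190 kPa

Pressure head ψ = h − z = 44.05 − (-75.26) = 119.31 m.
P = ρgψ = 1013 × 9.81 × 119.31 = 1185647 Pa ≈ 1190 kPa.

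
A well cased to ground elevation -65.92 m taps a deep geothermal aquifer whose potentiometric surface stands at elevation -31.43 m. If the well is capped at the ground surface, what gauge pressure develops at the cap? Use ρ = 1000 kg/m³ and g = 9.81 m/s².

P ≈ 338 kPa

Head above the cap: Δh = -31.43 − (-65.92) = 34.49 m.
P = ρgΔh = 1000 × 9.81 × 34.49 = 338347 Pa ≈ 338 kPa.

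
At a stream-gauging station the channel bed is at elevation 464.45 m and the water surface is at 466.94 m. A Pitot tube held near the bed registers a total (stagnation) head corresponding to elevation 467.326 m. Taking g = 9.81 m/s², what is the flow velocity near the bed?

Near the bed, under hydrostatic conditions, the piezometric head (z + ψ) equals the free-surface elevation, 466.94 m.
Velocity head = total − piezometric = 467.326 − 466.94 = 0.386 m.
v = √(2g·h_v) = √(2 × 9.81 × 0.386) = 2.75 m/s.

v ≈ 2.75 m/s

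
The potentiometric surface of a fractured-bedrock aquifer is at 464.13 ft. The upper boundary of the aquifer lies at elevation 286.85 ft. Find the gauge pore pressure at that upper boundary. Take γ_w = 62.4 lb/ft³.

P ≈ 76.8 psi

Pressure head at the aquifer top: ψ = h − z = 464.13 − 286.85 = 177.28 ft.
P = γψ/144 = 62.4 × 177.28 / 144 = 76.8 psi.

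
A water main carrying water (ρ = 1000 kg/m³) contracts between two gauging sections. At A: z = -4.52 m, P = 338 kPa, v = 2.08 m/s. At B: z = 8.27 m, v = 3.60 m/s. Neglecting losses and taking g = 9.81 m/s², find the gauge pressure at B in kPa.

Pressure head at A: ψ₁ = P₁/(ρg) = 338×1000 / (1000 × 9.81) = 34.45 m.
Velocity heads: v₁²/2g = 2.08²/19.62 = 0.221 m; v₂²/2g = 3.60²/19.62 = 0.661 m.
Total head H = z₁ + ψ₁ + v₁²/2g = -4.52 + 34.45 + 0.221 = 30.15 m.
ψ₂ = H − z₂ − v₂²/2g = 30.15 − 8.27 − 0.661 = 21.22 m.
P₂ = ρgψ₂ = 1000 × 9.81 × 21.22 ≈ 208 kPa.

P₂ ≈ 208 kPa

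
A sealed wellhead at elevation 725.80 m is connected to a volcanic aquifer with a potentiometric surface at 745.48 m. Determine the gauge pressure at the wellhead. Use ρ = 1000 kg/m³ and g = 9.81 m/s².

Head above the cap: Δh = 745.48 − 725.80 = 19.68 m.
P = ρgΔh = 1000 × 9.81 × 19.68 = 193061 Pa ≈ 193 kPa.

P ≈ 193 kPa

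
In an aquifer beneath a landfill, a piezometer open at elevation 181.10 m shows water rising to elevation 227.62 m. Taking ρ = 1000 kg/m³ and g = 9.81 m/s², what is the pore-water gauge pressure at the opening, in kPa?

P ≈ 456 kPa

Pressure head ψ = h − z = 227.62 − 181.10 = 46.52 m.
P = ρgψ = 1000 × 9.81 × 46.52 = 456361 Pa ≈ 456 kPa.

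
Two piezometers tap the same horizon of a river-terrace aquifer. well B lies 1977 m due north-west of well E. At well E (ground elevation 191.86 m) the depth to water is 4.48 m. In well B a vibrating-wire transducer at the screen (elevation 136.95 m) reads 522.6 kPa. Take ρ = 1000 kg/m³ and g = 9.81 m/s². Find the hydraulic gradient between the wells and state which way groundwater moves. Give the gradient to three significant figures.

i ≈ 0.00144; groundwater flows toward the south-east

Total head at well E: h = 191.86 − 4.48 = 187.38 m.
Pressure head at well B: ψ = P/(ρg) = 522.6×1000 / (1000 × 9.81) = 53.27 m.
Total head at well B: h = z + ψ = 136.95 + 53.27 = 190.22 m.
Head difference: h(well E) − h(well B) = 187.38 − 190.22 = -2.84 m.
Hydraulic gradient: i = |Δh| / L = 2.84 / 1977 = 0.00144.
Flow is from higher to lower head: from well B toward well E, i.e. toward the south-east.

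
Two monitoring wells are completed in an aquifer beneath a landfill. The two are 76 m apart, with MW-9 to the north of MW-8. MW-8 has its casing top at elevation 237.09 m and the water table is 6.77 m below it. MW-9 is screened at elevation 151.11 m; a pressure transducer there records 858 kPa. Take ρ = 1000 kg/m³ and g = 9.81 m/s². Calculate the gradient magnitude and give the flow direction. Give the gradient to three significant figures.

i ≈ 0.109; groundwater flows toward the south

Total head at MW-8: h = 237.09 − 6.77 = 230.32 m.
Pressure head at MW-9: ψ = P/(ρg) = 858×1000 / (1000 × 9.81) = 87.46 m.
Total head at MW-9: h = z + ψ = 151.11 + 87.46 = 238.57 m.
Head difference: h(MW-8) − h(MW-9) = 230.32 − 238.57 = -8.25 m.
Hydraulic gradient: i = |Δh| / L = 8.25 / 76 = 0.109.
Flow is from higher to lower head: from MW-9 toward MW-8, i.e. toward the south.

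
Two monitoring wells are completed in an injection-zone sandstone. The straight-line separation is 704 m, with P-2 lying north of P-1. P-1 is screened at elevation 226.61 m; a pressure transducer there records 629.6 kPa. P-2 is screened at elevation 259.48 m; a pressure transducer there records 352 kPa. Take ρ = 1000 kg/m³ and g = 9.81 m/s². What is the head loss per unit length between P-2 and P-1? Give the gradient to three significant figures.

i ≈ 0.00649 m/m

Pressure head at P-1: ψ = P/(ρg) = 629.6×1000 / (1000 × 9.81) = 64.18 m.
Total head at P-1: h = z + ψ = 226.61 + 64.18 = 290.79 m.
Pressure head at P-2: ψ = P/(ρg) = 352×1000 / (1000 × 9.81) = 35.88 m.
Total head at P-2: h = z + ψ = 259.48 + 35.88 = 295.36 m.
Head difference: h(P-1) − h(P-2) = 290.79 − 295.36 = -4.57 m.
Hydraulic gradient: i = |Δh| / L = 4.57 / 704 = 0.00649.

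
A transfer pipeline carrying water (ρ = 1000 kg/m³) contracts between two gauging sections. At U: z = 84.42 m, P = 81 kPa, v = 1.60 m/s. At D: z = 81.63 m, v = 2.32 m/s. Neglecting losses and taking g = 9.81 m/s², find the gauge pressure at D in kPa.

Pressure head at U: ψ₁ = P₁/(ρg) = 81×1000 / (1000 × 9.81) = 8.26 m.
Velocity heads: v₁²/2g = 1.60²/19.62 = 0.130 m; v₂²/2g = 2.32²/19.62 = 0.274 m.
Total head H = z₁ + ψ₁ + v₁²/2g = 84.42 + 8.26 + 0.130 = 92.81 m.
ψ₂ = H − z₂ − v₂²/2g = 92.81 − 81.63 − 0.274 = 10.91 m.
P₂ = ρgψ₂ = 1000 × 9.81 × 10.91 ≈ 107 kPa.

P₂ ≈ 107 kPa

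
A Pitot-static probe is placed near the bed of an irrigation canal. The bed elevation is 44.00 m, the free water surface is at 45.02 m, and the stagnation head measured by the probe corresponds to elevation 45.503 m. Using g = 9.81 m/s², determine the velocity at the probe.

Near the bed, under hydrostatic conditions, the piezometric head (z + ψ) equals the free-surface elevation, 45.02 m.
Velocity head = total − piezometric = 45.503 − 45.02 = 0.483 m.
v = √(2g·h_v) = √(2 × 9.81 × 0.483) = 3.08 m/s.

v ≈ 3.08 m/s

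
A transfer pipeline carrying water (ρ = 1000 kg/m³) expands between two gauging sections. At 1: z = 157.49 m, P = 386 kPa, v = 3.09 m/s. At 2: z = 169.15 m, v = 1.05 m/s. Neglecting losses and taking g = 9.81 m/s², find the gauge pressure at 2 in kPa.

Pressure head at 1: ψ₁ = P₁/(ρg) = 386×1000 / (1000 × 9.81) = 39.35 m.
Velocity heads: v₁²/2g = 3.09²/19.62 = 0.487 m; v₂²/2g = 1.05²/19.62 = 0.056 m.
Total head H = z₁ + ψ₁ + v₁²/2g = 157.49 + 39.35 + 0.487 = 197.33 m.
ψ₂ = H − z₂ − v₂²/2g = 197.33 − 169.15 − 0.056 = 28.12 m.
P₂ = ρgψ₂ = 1000 × 9.81 × 28.12 ≈ 276 kPa.

P₂ ≈ 276 kPa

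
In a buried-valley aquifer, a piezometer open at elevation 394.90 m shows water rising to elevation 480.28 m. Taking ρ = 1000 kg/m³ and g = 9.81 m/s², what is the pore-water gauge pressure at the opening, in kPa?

Pressure head ψ = h − z = 480.28 − 394.90 = 85.38 m.
P = ρgψ = 1000 × 9.81 × 85.38 = 837578 Pa ≈ 838 kPa.

P ≈ 838 kPa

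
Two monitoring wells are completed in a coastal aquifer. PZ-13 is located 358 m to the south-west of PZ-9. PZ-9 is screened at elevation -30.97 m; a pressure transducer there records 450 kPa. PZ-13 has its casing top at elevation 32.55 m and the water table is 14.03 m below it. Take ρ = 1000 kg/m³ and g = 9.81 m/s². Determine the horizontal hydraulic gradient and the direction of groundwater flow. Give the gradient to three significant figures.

Pressure head at PZ-9: ψ = P/(ρg) = 450×1000 / (1000 × 9.81) = 45.87 m.
Total head at PZ-9: h = z + ψ = -30.97 + 45.87 = 14.90 m.
Total head at PZ-13: h = 32.55 − 14.03 = 18.52 m.
Head difference: h(PZ-9) − h(PZ-13) = 14.90 − 18.52 = -3.62 m.
Hydraulic gradient: i = |Δh| / L = 3.62 / 358 = 0.0101.
Flow is from higher to lower head: from PZ-13 toward PZ-9, i.e. toward the north-east.

i ≈ 0.0101; groundwater flows toward the north-east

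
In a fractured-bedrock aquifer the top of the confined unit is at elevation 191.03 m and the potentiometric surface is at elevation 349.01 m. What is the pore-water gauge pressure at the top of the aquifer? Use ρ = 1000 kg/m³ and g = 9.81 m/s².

P ≈ 1550 kPa

Pressure head at the aquifer top: ψ = h − z = 349.01 − 191.03 = 157.98 m.
P = ρgψ = 1000 × 9.81 × 157.98 = 1549784 Pa ≈ 1550 kPa.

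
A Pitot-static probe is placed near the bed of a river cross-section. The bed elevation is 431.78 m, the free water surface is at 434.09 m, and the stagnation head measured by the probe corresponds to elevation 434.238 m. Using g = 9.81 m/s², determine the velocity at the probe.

v ≈ 1.70 m/s

Near the bed, under hydrostatic conditions, the piezometric head (z + ψ) equals the free-surface elevation, 434.09 m.
Velocity head = total − piezometric = 434.238 − 434.09 = 0.148 m.
v = √(2g·h_v) = √(2 × 9.81 × 0.148) = 1.70 m/s.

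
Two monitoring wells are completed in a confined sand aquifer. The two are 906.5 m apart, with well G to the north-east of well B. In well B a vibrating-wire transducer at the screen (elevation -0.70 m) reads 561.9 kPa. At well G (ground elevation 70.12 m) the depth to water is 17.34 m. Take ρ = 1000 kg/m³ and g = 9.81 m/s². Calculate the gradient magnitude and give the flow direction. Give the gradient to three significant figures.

Pressure head at well B: ψ = P/(ρg) = 561.9×1000 / (1000 × 9.81) = 57.28 m.
Total head at well B: h = z + ψ = -0.70 + 57.28 = 56.58 m.
Total head at well G: h = 70.12 − 17.34 = 52.78 m.
Head difference: h(well B) − h(well G) = 56.58 − 52.78 = 3.80 m.
Hydraulic gradient: i = |Δh| / L = 3.80 / 906.5 = 0.00419.
Flow is from higher to lower head: from well B toward well G, i.e. toward the north-east.

i ≈ 0.00419; groundwater flows toward the north-east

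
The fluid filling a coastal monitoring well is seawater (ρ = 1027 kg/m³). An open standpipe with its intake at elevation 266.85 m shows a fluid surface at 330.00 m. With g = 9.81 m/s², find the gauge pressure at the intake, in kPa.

Pressure head ψ = h − z = 330.00 − 266.85 = 63.15 m.
P = ρgψ = 1027 × 9.81 × 63.15 = 636228 Pa ≈ 636 kPa.

P ≈ 636 kPa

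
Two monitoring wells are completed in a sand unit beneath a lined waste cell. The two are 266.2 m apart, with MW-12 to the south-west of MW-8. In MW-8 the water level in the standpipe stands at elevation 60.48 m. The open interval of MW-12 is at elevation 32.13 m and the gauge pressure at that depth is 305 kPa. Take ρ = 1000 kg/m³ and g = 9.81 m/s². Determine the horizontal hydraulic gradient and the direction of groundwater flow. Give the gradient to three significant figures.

i ≈ 0.0103; groundwater flows toward the north-east

Total head at MW-8: h = 60.48 m (water level in the piezometer is the total head).
Pressure head at MW-12: ψ = P/(ρg) = 305×1000 / (1000 × 9.81) = 31.09 m.
Total head at MW-12: h = z + ψ = 32.13 + 31.09 = 63.22 m.
Head difference: h(MW-8) − h(MW-12) = 60.48 − 63.22 = -2.74 m.
Hydraulic gradient: i = |Δh| / L = 2.74 / 266.2 = 0.0103.
Flow is from higher to lower head: from MW-12 toward MW-8, i.e. toward the north-east.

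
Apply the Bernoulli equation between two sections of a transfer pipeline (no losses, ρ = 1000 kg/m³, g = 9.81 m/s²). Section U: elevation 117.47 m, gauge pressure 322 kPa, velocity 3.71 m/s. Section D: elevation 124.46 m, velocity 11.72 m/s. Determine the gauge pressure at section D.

P₂ ≈ 192 kPa

Pressure head at U: ψ₁ = P₁/(ρg) = 322×1000 / (1000 × 9.81) = 32.82 m.
Velocity heads: v₁²/2g = 3.71²/19.62 = 0.702 m; v₂²/2g = 11.72²/19.62 = 7.001 m.
Total head H = z₁ + ψ₁ + v₁²/2g = 117.47 + 32.82 + 0.702 = 150.99 m.
ψ₂ = H − z₂ − v₂²/2g = 150.99 − 124.46 − 7.001 = 19.53 m.
P₂ = ρgψ₂ = 1000 × 9.81 × 19.53 ≈ 192 kPa.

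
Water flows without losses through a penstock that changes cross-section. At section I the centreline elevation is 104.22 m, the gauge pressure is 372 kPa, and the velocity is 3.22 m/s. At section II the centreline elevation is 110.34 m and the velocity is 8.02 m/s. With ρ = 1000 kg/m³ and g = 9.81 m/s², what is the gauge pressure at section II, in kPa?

P₂ ≈ 285 kPa

Pressure head at I: ψ₁ = P₁/(ρg) = 372×1000 / (1000 × 9.81) = 37.92 m.
Velocity heads: v₁²/2g = 3.22²/19.62 = 0.528 m; v₂²/2g = 8.02²/19.62 = 3.278 m.
Total head H = z₁ + ψ₁ + v₁²/2g = 104.22 + 37.92 + 0.528 = 142.67 m.
ψ₂ = H − z₂ − v₂²/2g = 142.67 − 110.34 − 3.278 = 29.05 m.
P₂ = ρgψ₂ = 1000 × 9.81 × 29.05 ≈ 285 kPa.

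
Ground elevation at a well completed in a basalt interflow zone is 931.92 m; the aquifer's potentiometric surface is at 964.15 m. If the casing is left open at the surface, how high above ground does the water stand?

Water rises to the potentiometric surface, so the rise above ground = 964.15 − 931.92 = 32.23 m.

≈ 32.23 m above ground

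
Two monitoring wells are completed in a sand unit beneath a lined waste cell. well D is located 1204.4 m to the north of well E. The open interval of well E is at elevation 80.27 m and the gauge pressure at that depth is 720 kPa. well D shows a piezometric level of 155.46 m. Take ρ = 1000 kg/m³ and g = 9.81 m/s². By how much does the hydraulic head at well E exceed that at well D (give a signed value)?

Pressure head at well E: ψ = P/(ρg) = 720×1000 / (1000 × 9.81) = 73.39 m.
Total head at well E: h = z + ψ = 80.27 + 73.39 = 153.66 m.
Total head at well D: h = 155.46 m (water level in the piezometer is the total head).
Head difference: h(well E) − h(well D) = 153.66 − 155.46 = -1.80 m.

Δh ≈ -1.80 m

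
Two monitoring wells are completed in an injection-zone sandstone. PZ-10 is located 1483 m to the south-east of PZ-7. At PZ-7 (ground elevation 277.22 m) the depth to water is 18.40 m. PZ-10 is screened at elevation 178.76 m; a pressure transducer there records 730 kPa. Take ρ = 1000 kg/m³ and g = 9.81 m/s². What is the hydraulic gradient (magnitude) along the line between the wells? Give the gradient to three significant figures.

Total head at PZ-7: h = 277.22 − 18.40 = 258.82 m.
Pressure head at PZ-10: ψ = P/(ρg) = 730×1000 / (1000 × 9.81) = 74.41 m.
Total head at PZ-10: h = z + ψ = 178.76 + 74.41 = 253.17 m.
Head difference: h(PZ-7) − h(PZ-10) = 258.82 − 253.17 = 5.65 m.
Hydraulic gradient: i = |Δh| / L = 5.65 / 1483 = 0.00381.

i ≈ 0.00381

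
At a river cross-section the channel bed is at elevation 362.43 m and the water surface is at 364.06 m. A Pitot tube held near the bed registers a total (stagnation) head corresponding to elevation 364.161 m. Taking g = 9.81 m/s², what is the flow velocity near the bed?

Near the bed, under hydrostatic conditions, the piezometric head (z + ψ) equals the free-surface elevation, 364.06 m.
Velocity head = total − piezometric = 364.161 − 364.06 = 0.101 m.
v = √(2g·h_v) = √(2 × 9.81 × 0.101) = 1.41 m/s.

v ≈ 1.41 m/s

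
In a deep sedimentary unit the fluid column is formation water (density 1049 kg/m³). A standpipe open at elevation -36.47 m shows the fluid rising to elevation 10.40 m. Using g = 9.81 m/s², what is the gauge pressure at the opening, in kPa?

Pressure head ψ = h − z = 10.40 − (-36.47) = 46.87 m.
P = ρgψ = 1049 × 9.81 × 46.87 = 482325 Pa ≈ 482 kPa.

P ≈ 482 kPa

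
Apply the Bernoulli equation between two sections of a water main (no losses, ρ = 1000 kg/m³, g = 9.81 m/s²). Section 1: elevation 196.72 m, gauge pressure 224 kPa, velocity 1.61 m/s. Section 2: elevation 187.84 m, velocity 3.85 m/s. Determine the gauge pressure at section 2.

Pressure head at 1: ψ₁ = P₁/(ρg) = 224×1000 / (1000 × 9.81) = 22.83 m.
Velocity heads: v₁²/2g = 1.61²/19.62 = 0.132 m; v₂²/2g = 3.85²/19.62 = 0.755 m.
Total head H = z₁ + ψ₁ + v₁²/2g = 196.72 + 22.83 + 0.132 = 219.68 m.
ψ₂ = H − z₂ − v₂²/2g = 219.68 − 187.84 − 0.755 = 31.09 m.
P₂ = ρgψ₂ = 1000 × 9.81 × 31.09 ≈ 305 kPa.

P₂ ≈ 305 kPa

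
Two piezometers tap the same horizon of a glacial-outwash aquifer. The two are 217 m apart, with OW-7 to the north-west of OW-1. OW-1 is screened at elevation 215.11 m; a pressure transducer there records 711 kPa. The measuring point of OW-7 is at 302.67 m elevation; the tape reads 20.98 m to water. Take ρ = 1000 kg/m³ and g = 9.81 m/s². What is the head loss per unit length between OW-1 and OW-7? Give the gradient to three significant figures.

Pressure head at OW-1: ψ = P/(ρg) = 711×1000 / (1000 × 9.81) = 72.48 m.
Total head at OW-1: h = z + ψ = 215.11 + 72.48 = 287.59 m.
Total head at OW-7: h = 302.67 − 20.98 = 281.69 m.
Head difference: h(OW-1) − h(OW-7) = 287.59 − 281.69 = 5.90 m.
Hydraulic gradient: i = |Δh| / L = 5.90 / 217 = 0.0272.

i ≈ 0.0272 m/m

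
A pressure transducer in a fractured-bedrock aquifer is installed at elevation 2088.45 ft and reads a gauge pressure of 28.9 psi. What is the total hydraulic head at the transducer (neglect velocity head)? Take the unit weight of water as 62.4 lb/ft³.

ψ = 144·P/γ = 144 × 28.9 / 62.4 = 66.69 ft.
h = z + ψ = 2088.45 + 66.69 = 2155.14 ft.

h ≈ 2155.14 ft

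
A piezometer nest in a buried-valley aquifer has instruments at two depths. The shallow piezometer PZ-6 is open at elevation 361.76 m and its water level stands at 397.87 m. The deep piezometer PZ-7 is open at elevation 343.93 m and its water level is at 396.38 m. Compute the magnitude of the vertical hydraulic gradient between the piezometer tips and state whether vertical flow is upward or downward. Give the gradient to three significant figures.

Total head at PZ-6: h = 397.87 m (water level in the standpipe).
Total head at PZ-7: h = 396.38 m.
Δh = h(PZ-6) − h(PZ-7) = 397.87 − 396.38 = 1.49 m.
Vertical separation Δz = 361.76 − 343.93 = 17.83 m.
|i_v| = |Δh| / Δz = 1.49 / 17.83 = 0.0836.
Head is higher in the shallow piezometer, so vertical flow is downward (recharge condition).

|i_v| ≈ 0.0836; vertical flow is downward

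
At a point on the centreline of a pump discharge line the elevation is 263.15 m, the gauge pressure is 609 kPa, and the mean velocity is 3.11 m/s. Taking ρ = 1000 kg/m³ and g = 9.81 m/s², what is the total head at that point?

Pressure head ψ = P/(ρg) = 609×1000 / (1000 × 9.81) = 62.08 m.
Velocity head = v²/(2g) = 3.11² / (2 × 9.81) = 0.493 m.
h = z + ψ + v²/(2g) = 263.15 + 62.08 + 0.493 = 325.72 m.

h ≈ 325.72 m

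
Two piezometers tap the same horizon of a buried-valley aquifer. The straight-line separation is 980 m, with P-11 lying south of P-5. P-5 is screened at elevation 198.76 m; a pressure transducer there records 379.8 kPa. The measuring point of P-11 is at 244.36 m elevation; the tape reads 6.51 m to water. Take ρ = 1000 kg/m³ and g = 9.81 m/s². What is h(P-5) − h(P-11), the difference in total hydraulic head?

Δh ≈ -0.37 m

Pressure head at P-5: ψ = P/(ρg) = 379.8×1000 / (1000 × 9.81) = 38.72 m.
Total head at P-5: h = z + ψ = 198.76 + 38.72 = 237.48 m.
Total head at P-11: h = 244.36 − 6.51 = 237.85 m.
Head difference: h(P-5) − h(P-11) = 237.48 − 237.85 = -0.37 m.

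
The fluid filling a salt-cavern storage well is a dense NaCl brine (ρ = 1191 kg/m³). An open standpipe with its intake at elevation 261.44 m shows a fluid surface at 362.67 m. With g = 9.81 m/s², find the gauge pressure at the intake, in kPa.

Pressure head ψ = h − z = 362.67 − 261.44 = 101.23 m.
P = ρgψ = 1191 × 9.81 × 101.23 = 1182742 Pa ≈ 1180 kPa.

P ≈ 1180 kPa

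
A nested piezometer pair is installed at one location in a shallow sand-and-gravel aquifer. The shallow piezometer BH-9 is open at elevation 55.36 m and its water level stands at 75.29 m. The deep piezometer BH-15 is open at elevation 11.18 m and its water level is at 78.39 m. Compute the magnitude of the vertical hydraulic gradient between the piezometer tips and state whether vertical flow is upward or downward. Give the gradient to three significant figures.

Total head at BH-9: h = 75.29 m (water level in the standpipe).
Total head at BH-15: h = 78.39 m.
Δh = h(BH-9) − h(BH-15) = 75.29 − 78.39 = -3.10 m.
Vertical separation Δz = 55.36 − 11.18 = 44.18 m.
|i_v| = |Δh| / Δz = 3.10 / 44.18 = 0.0702.
Head is higher in the deep piezometer, so vertical flow is upward (discharge condition).

|i_v| ≈ 0.0702; vertical flow is upward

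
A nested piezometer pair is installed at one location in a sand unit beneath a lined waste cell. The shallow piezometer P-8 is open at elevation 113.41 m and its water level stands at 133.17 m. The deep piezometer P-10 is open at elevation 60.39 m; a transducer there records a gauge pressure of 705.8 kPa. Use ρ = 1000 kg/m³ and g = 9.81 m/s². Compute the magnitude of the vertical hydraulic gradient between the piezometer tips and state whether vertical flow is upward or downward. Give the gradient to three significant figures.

|i_v| ≈ 0.0157; vertical flow is downward

Total head at P-8: h = 133.17 m (water level in the standpipe).
Pressure head at P-10: ψ = P/(ρg) = 705.8×1000 / (1000 × 9.81) = 71.95 m.
Total head at P-10: h = z + ψ = 60.39 + 71.95 = 132.34 m.
Δh = h(P-8) − h(P-10) = 133.17 − 132.34 = 0.83 m.
Vertical separation Δz = 113.41 − 60.39 = 53.02 m.
|i_v| = |Δh| / Δz = 0.83 / 53.02 = 0.0157.
Head is higher in the shallow piezometer, so vertical flow is downward (recharge condition).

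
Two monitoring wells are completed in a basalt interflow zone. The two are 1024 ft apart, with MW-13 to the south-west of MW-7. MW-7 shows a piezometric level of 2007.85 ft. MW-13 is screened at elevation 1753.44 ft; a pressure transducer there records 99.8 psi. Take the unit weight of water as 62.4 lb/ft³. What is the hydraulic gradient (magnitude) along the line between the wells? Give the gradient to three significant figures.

Total head at MW-7: h = 2007.85 ft (water level in the piezometer is the total head).
Pressure head at MW-13: ψ = 144·P/γ = 144 × 99.8 / 62.4 = 230.31 ft.
Total head at MW-13: h = z + ψ = 1753.44 + 230.31 = 1983.75 ft.
Head difference: h(MW-7) − h(MW-13) = 2007.85 − 1983.75 = 24.10 ft.
Hydraulic gradient: i = |Δh| / L = 24.10 / 1024 = 0.0235.

i ≈ 0.0235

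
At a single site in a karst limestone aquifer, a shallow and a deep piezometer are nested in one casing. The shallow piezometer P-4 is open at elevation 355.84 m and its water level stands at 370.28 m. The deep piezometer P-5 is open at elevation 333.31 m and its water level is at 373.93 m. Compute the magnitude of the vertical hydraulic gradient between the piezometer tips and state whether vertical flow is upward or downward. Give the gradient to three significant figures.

|i_v| ≈ 0.162; vertical flow is upward

Total head at P-4: h = 370.28 m (water level in the standpipe).
Total head at P-5: h = 373.93 m.
Δh = h(P-4) − h(P-5) = 370.28 − 373.93 = -3.65 m.
Vertical separation Δz = 355.84 − 333.31 = 22.53 m.
|i_v| = |Δh| / Δz = 3.65 / 22.53 = 0.162.
Head is higher in the deep piezometer, so vertical flow is upward (discharge condition).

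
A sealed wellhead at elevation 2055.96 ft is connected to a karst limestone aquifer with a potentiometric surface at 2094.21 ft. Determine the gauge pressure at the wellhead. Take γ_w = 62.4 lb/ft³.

P ≈ 16.6 psi

Head above the cap: Δh = 2094.21 − 2055.96 = 38.25 ft.
P = γΔh/144 = 62.4 × 38.25 / 144 = 16.6 psi.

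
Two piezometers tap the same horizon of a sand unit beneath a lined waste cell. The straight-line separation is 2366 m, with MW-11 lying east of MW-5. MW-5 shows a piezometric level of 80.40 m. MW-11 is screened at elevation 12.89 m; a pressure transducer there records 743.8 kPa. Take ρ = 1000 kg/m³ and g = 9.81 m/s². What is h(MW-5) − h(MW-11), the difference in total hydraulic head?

Total head at MW-5: h = 80.40 m (water level in the piezometer is the total head).
Pressure head at MW-11: ψ = P/(ρg) = 743.8×1000 / (1000 × 9.81) = 75.82 m.
Total head at MW-11: h = z + ψ = 12.89 + 75.82 = 88.71 m.
Head difference: h(MW-5) − h(MW-11) = 80.40 − 88.71 = -8.31 m.

Δh ≈ -8.31 m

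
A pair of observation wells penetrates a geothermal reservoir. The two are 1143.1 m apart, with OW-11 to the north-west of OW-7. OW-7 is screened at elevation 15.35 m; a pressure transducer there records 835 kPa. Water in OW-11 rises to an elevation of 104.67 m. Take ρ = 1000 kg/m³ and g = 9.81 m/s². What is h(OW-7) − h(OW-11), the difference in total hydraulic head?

Δh ≈ -4.20 m

Pressure head at OW-7: ψ = P/(ρg) = 835×1000 / (1000 × 9.81) = 85.12 m.
Total head at OW-7: h = z + ψ = 15.35 + 85.12 = 100.47 m.
Total head at OW-11: h = 104.67 m (water level in the piezometer is the total head).
Head difference: h(OW-7) − h(OW-11) = 100.47 − 104.67 = -4.20 m.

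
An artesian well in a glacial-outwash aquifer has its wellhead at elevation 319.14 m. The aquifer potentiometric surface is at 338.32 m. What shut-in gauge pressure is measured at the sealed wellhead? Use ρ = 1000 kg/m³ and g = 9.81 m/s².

P ≈ 188 kPa

Head above the cap: Δh = 338.32 − 319.14 = 19.18 m.
P = ρgΔh = 1000 × 9.81 × 19.18 = 188156 Pa ≈ 188 kPa.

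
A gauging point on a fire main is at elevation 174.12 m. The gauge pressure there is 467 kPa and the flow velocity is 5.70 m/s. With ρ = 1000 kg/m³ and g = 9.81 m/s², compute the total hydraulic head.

Pressure head ψ = P/(ρg) = 467×1000 / (1000 × 9.81) = 47.60 m.
Velocity head = v²/(2g) = 5.70² / (2 × 9.81) = 1.656 m.
h = z + ψ + v²/(2g) = 174.12 + 47.60 + 1.656 = 223.38 m.

h ≈ 223.38 m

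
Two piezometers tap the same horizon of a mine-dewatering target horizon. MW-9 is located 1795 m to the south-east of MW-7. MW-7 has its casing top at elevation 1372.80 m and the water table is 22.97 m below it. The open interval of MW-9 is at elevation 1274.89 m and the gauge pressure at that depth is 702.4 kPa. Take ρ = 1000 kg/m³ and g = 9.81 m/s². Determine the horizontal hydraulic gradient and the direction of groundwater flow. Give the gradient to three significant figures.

Total head at MW-7: h = 1372.80 − 22.97 = 1349.83 m.
Pressure head at MW-9: ψ = P/(ρg) = 702.4×1000 / (1000 × 9.81) = 71.60 m.
Total head at MW-9: h = z + ψ = 1274.89 + 71.60 = 1346.49 m.
Head difference: h(MW-7) − h(MW-9) = 1349.83 − 1346.49 = 3.34 m.
Hydraulic gradient: i = |Δh| / L = 3.34 / 1795 = 0.00186.
Flow is from higher to lower head: from MW-7 toward MW-9, i.e. toward the south-east.

i ≈ 0.00186; groundwater flows toward the south-east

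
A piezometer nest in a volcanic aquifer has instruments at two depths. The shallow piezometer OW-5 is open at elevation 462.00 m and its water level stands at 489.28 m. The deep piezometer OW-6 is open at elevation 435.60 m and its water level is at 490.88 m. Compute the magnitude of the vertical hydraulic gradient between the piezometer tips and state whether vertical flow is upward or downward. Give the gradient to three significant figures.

Total head at OW-5: h = 489.28 m (water level in the standpipe).
Total head at OW-6: h = 490.88 m.
Δh = h(OW-5) − h(OW-6) = 489.28 − 490.88 = -1.60 m.
Vertical separation Δz = 462.00 − 435.60 = 26.40 m.
|i_v| = |Δh| / Δz = 1.60 / 26.40 = 0.0606.
Head is higher in the deep piezometer, so vertical flow is upward (discharge condition).

|i_v| ≈ 0.0606; vertical flow is upward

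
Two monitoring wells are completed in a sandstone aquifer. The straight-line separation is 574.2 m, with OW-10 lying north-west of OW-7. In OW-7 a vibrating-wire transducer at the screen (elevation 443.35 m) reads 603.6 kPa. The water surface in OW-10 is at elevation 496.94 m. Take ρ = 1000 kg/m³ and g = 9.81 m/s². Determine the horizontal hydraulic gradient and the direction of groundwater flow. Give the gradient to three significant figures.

i ≈ 0.0138; groundwater flows toward the north-west

Pressure head at OW-7: ψ = P/(ρg) = 603.6×1000 / (1000 × 9.81) = 61.53 m.
Total head at OW-7: h = z + ψ = 443.35 + 61.53 = 504.88 m.
Total head at OW-10: h = 496.94 m (water level in the piezometer is the total head).
Head difference: h(OW-7) − h(OW-10) = 504.88 − 496.94 = 7.94 m.
Hydraulic gradient: i = |Δh| / L = 7.94 / 574.2 = 0.0138.
Flow is from higher to lower head: from OW-7 toward OW-10, i.e. toward the north-west.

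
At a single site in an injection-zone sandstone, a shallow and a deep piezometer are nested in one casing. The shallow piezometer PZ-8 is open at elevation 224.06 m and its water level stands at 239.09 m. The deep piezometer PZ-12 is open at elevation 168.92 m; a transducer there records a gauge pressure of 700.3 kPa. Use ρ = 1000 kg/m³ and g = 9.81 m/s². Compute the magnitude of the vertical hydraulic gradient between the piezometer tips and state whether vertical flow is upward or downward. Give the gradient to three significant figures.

|i_v| ≈ 0.0221; vertical flow is upward

Total head at PZ-8: h = 239.09 m (water level in the standpipe).
Pressure head at PZ-12: ψ = P/(ρg) = 700.3×1000 / (1000 × 9.81) = 71.39 m.
Total head at PZ-12: h = z + ψ = 168.92 + 71.39 = 240.31 m.
Δh = h(PZ-8) − h(PZ-12) = 239.09 − 240.31 = -1.22 m.
Vertical separation Δz = 224.06 − 168.92 = 55.14 m.
|i_v| = |Δh| / Δz = 1.22 / 55.14 = 0.0221.
Head is higher in the deep piezometer, so vertical flow is upward (discharge condition).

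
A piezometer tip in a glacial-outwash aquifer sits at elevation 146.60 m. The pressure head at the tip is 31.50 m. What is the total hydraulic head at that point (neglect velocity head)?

h = z + ψ = 146.60 + 31.50 = 178.10 m.

h ≈ 178.10 m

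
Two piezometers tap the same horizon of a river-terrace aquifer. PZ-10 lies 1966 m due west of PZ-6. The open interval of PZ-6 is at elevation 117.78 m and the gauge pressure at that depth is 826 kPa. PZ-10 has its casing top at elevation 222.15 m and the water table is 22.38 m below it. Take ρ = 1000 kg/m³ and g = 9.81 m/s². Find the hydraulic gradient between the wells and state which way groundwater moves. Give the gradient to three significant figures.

Pressure head at PZ-6: ψ = P/(ρg) = 826×1000 / (1000 × 9.81) = 84.20 m.
Total head at PZ-6: h = z + ψ = 117.78 + 84.20 = 201.98 m.
Total head at PZ-10: h = 222.15 − 22.38 = 199.77 m.
Head difference: h(PZ-6) − h(PZ-10) = 201.98 − 199.77 = 2.21 m.
Hydraulic gradient: i = |Δh| / L = 2.21 / 1966 = 0.00112.
Flow is from higher to lower head: from PZ-6 toward PZ-10, i.e. toward the west.

i ≈ 0.00112; groundwater flows toward the west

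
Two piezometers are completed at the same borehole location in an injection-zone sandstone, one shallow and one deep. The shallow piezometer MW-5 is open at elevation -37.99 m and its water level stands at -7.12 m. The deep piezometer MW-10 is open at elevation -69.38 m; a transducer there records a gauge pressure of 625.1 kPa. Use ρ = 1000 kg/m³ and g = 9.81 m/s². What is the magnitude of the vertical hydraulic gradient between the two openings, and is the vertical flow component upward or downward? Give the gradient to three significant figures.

Total head at MW-5: h = -7.12 m (water level in the standpipe).
Pressure head at MW-10: ψ = P/(ρg) = 625.1×1000 / (1000 × 9.81) = 63.72 m.
Total head at MW-10: h = z + ψ = -69.38 + 63.72 = -5.66 m.
Δh = h(MW-5) − h(MW-10) = -7.12 − (-5.66) = -1.46 m.
Vertical separation Δz = -37.99 − (-69.38) = 31.39 m.
|i_v| = |Δh| / Δz = 1.46 / 31.39 = 0.0465.
Head is higher in the deep piezometer, so vertical flow is upward (discharge condition).

|i_v| ≈ 0.0465; vertical flow is upward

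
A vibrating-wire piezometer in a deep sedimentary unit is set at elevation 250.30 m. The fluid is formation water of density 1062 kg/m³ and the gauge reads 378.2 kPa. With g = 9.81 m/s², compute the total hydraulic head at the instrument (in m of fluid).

ψ = P/(ρg) = 378.2×1000 / (1062 × 9.81) = 36.30 m.
h = z + ψ = 250.30 + 36.30 = 286.60 m.

h ≈ 286.60 m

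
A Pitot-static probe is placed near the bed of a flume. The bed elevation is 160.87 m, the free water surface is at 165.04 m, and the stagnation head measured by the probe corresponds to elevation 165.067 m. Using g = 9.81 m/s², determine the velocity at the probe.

Near the bed, under hydrostatic conditions, the piezometric head (z + ψ) equals the free-surface elevation, 165.04 m.
Velocity head = total − piezometric = 165.067 − 165.04 = 0.027 m.
v = √(2g·h_v) = √(2 × 9.81 × 0.027) = 0.728 m/s.

v ≈ 0.728 m/s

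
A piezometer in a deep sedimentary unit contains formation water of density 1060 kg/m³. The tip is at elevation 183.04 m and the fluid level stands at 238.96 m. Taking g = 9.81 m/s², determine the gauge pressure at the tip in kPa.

P ≈ 581 kPa

Pressure head ψ = h − z = 238.96 − 183.04 = 55.92 m.
P = ρgψ = 1060 × 9.81 × 55.92 = 581490 Pa ≈ 581 kPa.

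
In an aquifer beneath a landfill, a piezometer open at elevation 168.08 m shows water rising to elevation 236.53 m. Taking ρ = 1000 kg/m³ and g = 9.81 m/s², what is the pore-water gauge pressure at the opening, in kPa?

P ≈ 671 kPa

Pressure head ψ = h − z = 236.53 − 168.08 = 68.45 m.
P = ρgψ = 1000 × 9.81 × 68.45 = 671494 Pa ≈ 671 kPa.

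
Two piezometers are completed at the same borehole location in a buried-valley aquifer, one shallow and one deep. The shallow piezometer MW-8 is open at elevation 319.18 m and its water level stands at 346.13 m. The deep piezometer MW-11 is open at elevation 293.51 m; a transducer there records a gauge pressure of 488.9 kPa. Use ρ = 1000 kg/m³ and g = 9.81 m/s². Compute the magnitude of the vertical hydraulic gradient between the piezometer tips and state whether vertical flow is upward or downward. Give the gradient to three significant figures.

|i_v| ≈ 0.108; vertical flow is downward

Total head at MW-8: h = 346.13 m (water level in the standpipe).
Pressure head at MW-11: ψ = P/(ρg) = 488.9×1000 / (1000 × 9.81) = 49.84 m.
Total head at MW-11: h = z + ψ = 293.51 + 49.84 = 343.35 m.
Δh = h(MW-8) − h(MW-11) = 346.13 − 343.35 = 2.78 m.
Vertical separation Δz = 319.18 − 293.51 = 25.67 m.
|i_v| = |Δh| / Δz = 2.78 / 25.67 = 0.108.
Head is higher in the shallow piezometer, so vertical flow is downward (recharge condition).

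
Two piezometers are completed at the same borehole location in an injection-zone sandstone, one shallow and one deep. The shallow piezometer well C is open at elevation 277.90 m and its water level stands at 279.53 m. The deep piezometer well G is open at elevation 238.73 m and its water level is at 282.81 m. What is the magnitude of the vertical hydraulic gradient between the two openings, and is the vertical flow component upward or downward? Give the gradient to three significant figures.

|i_v| ≈ 0.0837; vertical flow is upward

Total head at well C: h = 279.53 m (water level in the standpipe).
Total head at well G: h = 282.81 m.
Δh = h(well C) − h(well G) = 279.53 − 282.81 = -3.28 m.
Vertical separation Δz = 277.90 − 238.73 = 39.17 m.
|i_v| = |Δh| / Δz = 3.28 / 39.17 = 0.0837.
Head is higher in the deep piezometer, so vertical flow is upward (discharge condition).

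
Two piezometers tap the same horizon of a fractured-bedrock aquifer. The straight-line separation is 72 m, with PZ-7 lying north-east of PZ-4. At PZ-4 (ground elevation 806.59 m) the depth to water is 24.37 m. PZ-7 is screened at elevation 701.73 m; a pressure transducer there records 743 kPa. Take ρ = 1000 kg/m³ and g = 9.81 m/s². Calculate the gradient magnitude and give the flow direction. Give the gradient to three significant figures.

i ≈ 0.0660; groundwater flows toward the north-east

Total head at PZ-4: h = 806.59 − 24.37 = 782.22 m.
Pressure head at PZ-7: ψ = P/(ρg) = 743×1000 / (1000 × 9.81) = 75.74 m.
Total head at PZ-7: h = z + ψ = 701.73 + 75.74 = 777.47 m.
Head difference: h(PZ-4) − h(PZ-7) = 782.22 − 777.47 = 4.75 m.
Hydraulic gradient: i = |Δh| / L = 4.75 / 72 = 0.0660.
Flow is from higher to lower head: from PZ-4 toward PZ-7, i.e. toward the north-east.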